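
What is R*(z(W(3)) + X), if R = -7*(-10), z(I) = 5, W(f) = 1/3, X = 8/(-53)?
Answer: 17990/53 ≈ 339.43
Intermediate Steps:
X = -8/53 (X = 8*(-1/53) = -8/53 ≈ -0.15094)
W(f) = ⅓
R = 70
R*(z(W(3)) + X) = 70*(5 - 8/53) = 70*(257/53) = 17990/53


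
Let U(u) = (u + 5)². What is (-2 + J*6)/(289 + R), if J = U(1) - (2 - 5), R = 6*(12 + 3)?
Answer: 232/379 ≈ 0.61214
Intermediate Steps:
R = 90 (R = 6*15 = 90)
U(u) = (5 + u)²
J = 39 (J = (5 + 1)² - (2 - 5) = 6² - 1*(-3) = 36 + 3 = 39)
(-2 + J*6)/(289 + R) = (-2 + 39*6)/(289 + 90) = (-2 + 234)/379 = (1/379)*232 = 232/379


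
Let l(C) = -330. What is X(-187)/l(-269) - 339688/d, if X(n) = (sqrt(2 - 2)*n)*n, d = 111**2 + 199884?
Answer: -339688/212205 ≈ -1.6008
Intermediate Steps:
d = 212205 (d = 12321 + 199884 = 212205)
X(n) = 0 (X(n) = (sqrt(0)*n)*n = (0*n)*n = 0*n = 0)
X(-187)/l(-269) - 339688/d = 0/(-330) - 339688/212205 = 0*(-1/330) - 339688*1/212205 = 0 - 339688/212205 = -339688/212205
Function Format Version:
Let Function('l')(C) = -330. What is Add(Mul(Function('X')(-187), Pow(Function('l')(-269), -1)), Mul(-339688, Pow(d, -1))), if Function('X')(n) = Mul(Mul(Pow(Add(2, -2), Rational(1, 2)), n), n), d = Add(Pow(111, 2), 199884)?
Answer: Rational(-339688, 212205) ≈ -1.6008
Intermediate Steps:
d = 212205 (d = Add(12321, 199884) = 212205)
Function('X')(n) = 0 (Function('X')(n) = Mul(Mul(Pow(0, Rational(1, 2)), n), n) = Mul(Mul(0, n), n) = Mul(0, n) = 0)
Add(Mul(Function('X')(-187), Pow(Function('l')(-269), -1)), Mul(-339688, Pow(d, -1))) = Add(Mul(0, Pow(-330, -1)), Mul(-339688, Pow(212205, -1))) = Add(Mul(0, Rational(-1, 330)), Mul(-339688, Rational(1, 212205))) = Add(0, Rational(-339688, 212205)) = Rational(-339688, 212205)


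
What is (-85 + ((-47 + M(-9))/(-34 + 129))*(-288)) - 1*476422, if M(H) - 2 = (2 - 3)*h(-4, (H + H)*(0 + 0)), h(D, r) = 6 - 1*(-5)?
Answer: -45252037/95 ≈ -4.7634e+5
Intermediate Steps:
h(D, r) = 11 (h(D, r) = 6 + 5 = 11)
M(H) = -9 (M(H) = 2 + (2 - 3)*11 = 2 - 1*11 = 2 - 11 = -9)
(-85 + ((-47 + M(-9))/(-34 + 129))*(-288)) - 1*476422 = (-85 + ((-47 - 9)/(-34 + 129))*(-288)) - 1*476422 = (-85 - 56/95*(-288)) - 476422 = (-85 + 16128/95) - 476422 = 8053/95 - 476422 = -45252037/95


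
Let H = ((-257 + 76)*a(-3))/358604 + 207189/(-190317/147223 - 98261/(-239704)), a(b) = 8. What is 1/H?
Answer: -2792939466879215/655500133462607171018 ≈ -4.2608e-6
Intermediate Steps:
H = -655500133462607171018/2792939466879215 (H = ((-257 + 76)*8)/358604 + 207189/(-190317/147223 - 98261/(-239704)) = -181*8*(1/358604) + 207189/(-190317*1/147223 - 98261*(-1/239704)) = -1448*1/358604 + 207189/(-190317/147223 + 98261/239704) = -362/89651 + 207189/(-31153466965/35289941992) = -362/89651 + 207189*(-35289941992/31153466965) = -362/89651 - 7311687791380488/31153466965 = -655500133462607171018/2792939466879215 ≈ -2.3470e+5)
1/H = 1/(-655500133462607171018/2792939466879215) = -2792939466879215/655500133462607171018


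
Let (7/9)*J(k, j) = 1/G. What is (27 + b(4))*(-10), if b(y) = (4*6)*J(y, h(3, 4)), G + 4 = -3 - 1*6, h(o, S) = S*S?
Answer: -22410/91 ≈ -246.26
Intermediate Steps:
h(o, S) = S²
G = -13 (G = -4 + (-3 - 1*6) = -4 + (-3 - 6) = -4 - 9 = -13)
J(k, j) = -9/91 (J(k, j) = (9/7)/(-13) = (9/7)*(-1/13) = -9/91)
b(y) = -216/91 (b(y) = (4*6)*(-9/91) = 24*(-9/91) = -216/91)
(27 + b(4))*(-10) = (27 - 216/91)*(-10) = (2241/91)*(-10) = -22410/91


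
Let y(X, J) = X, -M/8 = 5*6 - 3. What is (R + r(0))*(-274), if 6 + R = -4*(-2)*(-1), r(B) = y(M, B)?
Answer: 63020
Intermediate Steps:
M = -216 (M = -8*(5*6 - 3) = -8*(30 - 3) = -8*27 = -216)
r(B) = -216
R = -14 (R = -6 - 4*(-2)*(-1) = -6 + 8*(-1) = -6 - 8 = -14)
(R + r(0))*(-274) = (-14 - 216)*(-274) = -230*(-274) = 63020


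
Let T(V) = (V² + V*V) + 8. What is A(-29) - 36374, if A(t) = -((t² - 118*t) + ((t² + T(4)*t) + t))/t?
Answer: -36239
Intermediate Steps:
T(V) = 8 + 2*V² (T(V) = (V² + V²) + 8 = 2*V² + 8 = 8 + 2*V²)
A(t) = -(-77*t + 2*t²)/t (A(t) = -((t² - 118*t) + ((t² + (8 + 2*4²)*t) + t))/t = -((t² - 118*t) + ((t² + (8 + 2*16)*t) + t))/t = -((t² - 118*t) + ((t² + (8 + 32)*t) + t))/t = -((t² - 118*t) + ((t² + 40*t) + t))/t = -((t² - 118*t) + (t² + 41*t))/t = -(-77*t + 2*t²)/t)
A(-29) - 36374 = (77 - 2*(-29)) - 36374 = (77 + 58) - 36374 = 135 - 36374 = -36239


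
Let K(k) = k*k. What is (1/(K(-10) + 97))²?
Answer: 1/38809 ≈ 2.5767e-5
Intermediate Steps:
K(k) = k²
(1/(K(-10) + 97))² = (1/((-10)² + 97))² = (1/(100 + 97))² = (1/197)² = 1/38809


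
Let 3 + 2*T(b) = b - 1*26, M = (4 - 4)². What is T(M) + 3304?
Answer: 6579/2 ≈ 3289.5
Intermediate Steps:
M = 0 (M = 0² = 0)
T(b) = -29/2 + b/2 (T(b) = -3/2 + (b - 1*26)/2 = -3/2 + (b - 26)/2 = -3/2 + (-26 + b)/2 = -3/2 + (-13 + b/2) = -29/2 + b/2)
T(M) + 3304 = (-29/2 + (½)*0) + 3304 = (-29/2 + 0) + 3304 = -29/2 + 3304 = 6579/2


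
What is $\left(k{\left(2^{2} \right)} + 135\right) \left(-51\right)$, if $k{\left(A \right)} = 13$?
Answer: $-7548$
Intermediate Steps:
$\left(k{\left(2^{2} \right)} + 135\right) \left(-51\right) = \left(13 + 135\right) \left(-51\right) = 148 \left(-51\right) = -7548$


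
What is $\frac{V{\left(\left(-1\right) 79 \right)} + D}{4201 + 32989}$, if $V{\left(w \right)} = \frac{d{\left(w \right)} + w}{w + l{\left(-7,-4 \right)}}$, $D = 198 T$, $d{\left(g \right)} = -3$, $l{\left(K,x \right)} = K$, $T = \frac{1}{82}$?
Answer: $\frac{2969}{32782985} \approx 9.0565 \cdot 10^{-5}$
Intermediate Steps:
$T = \frac{1}{82} \approx 0.012195$
$D = \frac{99}{41}$ ($D = 198 \cdot \frac{1}{82} = \frac{99}{41} \approx 2.4146$)
$V{\left(w \right)} = \frac{-3 + w}{-7 + w}$ ($V{\left(w \right)} = \frac{-3 + w}{w - 7} = \frac{-3 + w}{-7 + w}$)
$\frac{V{\left(\left(-1\right) 79 \right)} + D}{4201 + 32989} = \frac{\frac{-3 - 79}{-7 - 79} + \frac{99}{41}}{4201 + 32989} = \frac{\frac{-3 - 79}{-7 - 79} + \frac{99}{41}}{37190} = \left(\frac{1}{-86} \left(-82\right) + \frac{99}{41}\right) \frac{1}{37190} = \left(\left(- \frac{1}{86}\right) \left(-82\right) + \frac{99}{41}\right) \frac{1}{37190} = \left(\frac{41}{43} + \frac{99}{41}\right) \frac{1}{37190} = \frac{5938}{1763} \cdot \frac{1}{37190} = \frac{2969}{32782985}$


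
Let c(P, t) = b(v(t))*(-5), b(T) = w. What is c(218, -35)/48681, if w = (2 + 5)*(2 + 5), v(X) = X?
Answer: -245/48681 ≈ -0.0050328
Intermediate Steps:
w = 49 (w = 7*7 = 49)
b(T) = 49
c(P, t) = -245 (c(P, t) = 49*(-5) = -245)
c(218, -35)/48681 = -245/48681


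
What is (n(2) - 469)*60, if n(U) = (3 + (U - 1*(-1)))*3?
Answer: -27060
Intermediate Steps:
n(U) = 12 + 3*U (n(U) = (3 + (U + 1))*3 = (3 + (1 + U))*3 = (4 + U)*3 = 12 + 3*U)
(n(2) - 469)*60 = ((12 + 3*2) - 469)*60 = ((12 + 6) - 469)*60 = (18 - 469)*60 = -451*60 = -27060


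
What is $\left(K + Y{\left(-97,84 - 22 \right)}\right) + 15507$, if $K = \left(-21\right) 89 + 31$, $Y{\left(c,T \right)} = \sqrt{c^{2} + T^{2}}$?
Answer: $13669 + \sqrt{13253} \approx 13784.0$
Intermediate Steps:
$Y{\left(c,T \right)} = \sqrt{T^{2} + c^{2}}$
$K = -1838$ ($K = -1869 + 31 = -1838$)
$\left(K + Y{\left(-97,84 - 22 \right)}\right) + 15507 = \left(-1838 + \sqrt{\left(84 - 22\right)^{2} + \left(-97\right)^{2}}\right) + 15507 = \left(-1838 + \sqrt{62^{2} + 9409}\right) + 15507 = \left(-1838 + \sqrt{3844 + 9409}\right) + 15507 = \left(-1838 + \sqrt{13253}\right) + 15507 = 13669 + \sqrt{13253}$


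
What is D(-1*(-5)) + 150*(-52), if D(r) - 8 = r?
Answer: -7787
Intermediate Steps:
D(r) = 8 + r
D(-1*(-5)) + 150*(-52) = (8 - 1*(-5)) + 150*(-52) = (8 + 5) - 7800 = 13 - 7800 = -7787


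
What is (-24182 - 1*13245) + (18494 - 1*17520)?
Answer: -36453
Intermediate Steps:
(-24182 - 1*13245) + (18494 - 1*17520) = (-24182 - 13245) + (18494 - 17520) = -37427 + 974 = -36453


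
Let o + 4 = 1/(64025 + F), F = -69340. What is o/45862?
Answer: -21261/243756530 ≈ -8.7222e-5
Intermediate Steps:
o = -21261/5315 (o = -4 + 1/(64025 - 69340) = -4 + 1/(-5315) = -4 - 1/5315 = -21261/5315 ≈ -4.0002)
o/45862 = -21261/5315/45862 = -21261/5315*1/45862 = -21261/243756530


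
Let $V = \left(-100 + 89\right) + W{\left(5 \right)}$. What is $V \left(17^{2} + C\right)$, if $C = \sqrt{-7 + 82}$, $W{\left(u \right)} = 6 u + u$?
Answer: $6936 + 120 \sqrt{3} \approx 7143.8$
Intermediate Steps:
$W{\left(u \right)} = 7 u$
$C = 5 \sqrt{3}$ ($C = \sqrt{75} = 5 \sqrt{3} \approx 8.6602$)
$V = 24$ ($V = \left(-100 + 89\right) + 7 \cdot 5 = -11 + 35 = 24$)
$V \left(17^{2} + C\right) = 24 \left(17^{2} + 5 \sqrt{3}\right) = 24 \left(289 + 5 \sqrt{3}\right) = 6936 + 120 \sqrt{3}$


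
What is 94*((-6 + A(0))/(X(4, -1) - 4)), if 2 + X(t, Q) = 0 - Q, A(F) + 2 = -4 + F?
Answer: 1128/5 ≈ 225.60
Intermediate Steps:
A(F) = -6 + F (A(F) = -2 + (-4 + F) = -6 + F)
X(t, Q) = -2 - Q (X(t, Q) = -2 + (0 - Q) = -2 - Q)
94*((-6 + A(0))/(X(4, -1) - 4)) = 94*((-6 + (-6 + 0))/((-2 - 1*(-1)) - 4)) = 94*((-6 - 6)/((-2 + 1) - 4)) = 94*(-12/(-1 - 4)) = 94*(-12/(-5)) = 94*(-12*(-1/5)) = 94*(12/5) = 1128/5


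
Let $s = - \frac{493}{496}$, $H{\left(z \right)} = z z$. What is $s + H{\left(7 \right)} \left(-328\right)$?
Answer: $- \frac{7972205}{496} \approx -16073.0$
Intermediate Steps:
$H{\left(z \right)} = z^{2}$
$s = - \frac{493}{496}$ ($s = \left(-493\right) \frac{1}{496} = - \frac{493}{496} \approx -0.99395$)
$s + H{\left(7 \right)} \left(-328\right) = - \frac{493}{496} + 7^{2} \left(-328\right) = - \frac{493}{496} + 49 \left(-328\right) = - \frac{493}{496} - 16072 = - \frac{7972205}{496}$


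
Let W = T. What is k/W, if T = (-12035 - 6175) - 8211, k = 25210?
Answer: -25210/26421 ≈ -0.95417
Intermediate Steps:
T = -26421 (T = -18210 - 8211 = -26421)
W = -26421
k/W = 25210/(-26421) = 25210*(-1/26421) = -25210/26421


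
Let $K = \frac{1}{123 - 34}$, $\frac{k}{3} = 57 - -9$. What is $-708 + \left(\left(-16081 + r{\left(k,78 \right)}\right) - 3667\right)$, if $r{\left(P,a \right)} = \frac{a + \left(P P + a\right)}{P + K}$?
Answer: $- \frac{356993048}{17623} \approx -20257.0$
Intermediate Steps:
$k = 198$ ($k = 3 \left(57 - -9\right) = 3 \left(57 + 9\right) = 3 \cdot 66 = 198$)
$K = \frac{1}{89} \approx 0.011236$
$r{\left(P,a \right)} = \frac{P^{2} + 2 a}{\frac{1}{89} + P}$ ($r{\left(P,a \right)} = \frac{a + \left(P P + a\right)}{P + \frac{1}{89}} = \frac{a + \left(P^{2} + a\right)}{\frac{1}{89} + P} = \frac{a + \left(a + P^{2}\right)}{\frac{1}{89} + P} = \frac{P^{2} + 2 a}{\frac{1}{89} + P}$)
$-708 + \left(\left(-16081 + r{\left(k,78 \right)}\right) - 3667\right) = -708 - \left(19748 - \frac{89 \left(198^{2} + 2 \cdot 78\right)}{1 + 89 \cdot 198}\right) = -708 - \left(19748 - \frac{89 \left(39204 + 156\right)}{1 + 17622}\right) = -708 - \left(19748 - 89 \cdot \frac{1}{17623} \cdot 39360\right) = -708 - \left(19748 - \frac{3503040}{17623}\right) = -708 + \left(\left(-16081 + \frac{3503040}{17623}\right) - 3667\right) = -708 - \frac{344515964}{17623} = - \frac{356993048}{17623}$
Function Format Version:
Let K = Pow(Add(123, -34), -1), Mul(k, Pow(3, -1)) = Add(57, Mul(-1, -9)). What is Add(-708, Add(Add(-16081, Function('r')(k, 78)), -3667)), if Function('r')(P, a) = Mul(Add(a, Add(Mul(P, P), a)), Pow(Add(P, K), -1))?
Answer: Rational(-356993048, 17623) ≈ -20257.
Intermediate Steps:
k = 198 (k = Mul(3, Add(57, Mul(-1, -9))) = Mul(3, Add(57, 9)) = Mul(3, 66) = 198)
K = Rational(1, 89) (K = Pow(89, -1) = Rational(1, 89) ≈ 0.011236)
Function('r')(P, a) = Mul(Pow(Add(Rational(1, 89), P), -1), Add(Pow(P, 2), Mul(2, a))) (Function('r')(P, a) = Mul(Add(a, Add(Mul(P, P), a)), Pow(Add(P, Rational(1, 89)), -1)) = Mul(Add(a, Add(Pow(P, 2), a)), Pow(Add(Rational(1, 89), P), -1)) = Mul(Add(a, Add(a, Pow(P, 2))), Pow(Add(Rational(1, 89), P), -1)) = Mul(Add(Pow(P, 2), Mul(2, a)), Pow(Add(Rational(1, 89), P), -1)) = Mul(Pow(Add(Rational(1, 89), P), -1), Add(Pow(P, 2), Mul(2, a))))
Add(-708, Add(Add(-16081, Function('r')(k, 78)), -3667)) = Add(-708, Add(Add(-16081, Mul(89, Pow(Add(1, Mul(89, 198)), -1), Add(Pow(198, 2), Mul(2, 78)))), -3667)) = Add(-708, Add(Add(-16081, Mul(89, Pow(Add(1, 17622), -1), Add(39204, 156))), -3667)) = Add(-708, Add(Add(-16081, Mul(89, Pow(17623, -1), 39360)), -3667)) = Add(-708, Add(Add(-16081, Mul(89, Rational(1, 17623), 39360)), -3667)) = Add(-708, Add(Add(-16081, Rational(3503040, 17623)), -3667)) = Add(-708, Add(Rational(-279892423, 17623), -3667)) = Add(-708, Rational(-344515964, 17623)) = Rational(-356993048, 17623)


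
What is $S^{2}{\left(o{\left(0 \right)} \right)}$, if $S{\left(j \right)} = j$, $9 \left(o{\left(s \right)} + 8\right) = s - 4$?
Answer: $\frac{5776}{81} \approx 71.309$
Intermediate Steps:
$o{\left(s \right)} = - \frac{76}{9} + \frac{s}{9}$ ($o{\left(s \right)} = -8 + \frac{s - 4}{9} = -8 + \frac{-4 + s}{9} = -8 + \left(- \frac{4}{9} + \frac{s}{9}\right) = - \frac{76}{9} + \frac{s}{9}$)
$S^{2}{\left(o{\left(0 \right)} \right)} = \left(- \frac{76}{9} + \frac{1}{9} \cdot 0\right)^{2} = \left(- \frac{76}{9} + 0\right)^{2} = \left(- \frac{76}{9}\right)^{2} = \frac{5776}{81}$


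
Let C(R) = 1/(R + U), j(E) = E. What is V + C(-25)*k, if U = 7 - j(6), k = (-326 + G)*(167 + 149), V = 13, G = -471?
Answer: 63041/6 ≈ 10507.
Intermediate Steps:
k = -251852 (k = (-326 - 471)*(167 + 149) = -797*316 = -251852)
U = 1 (U = 7 - 1*6 = 7 - 6 = 1)
C(R) = 1/(1 + R) (C(R) = 1/(R + 1) = 1/(1 + R))
V + C(-25)*k = 13 - 251852/(1 - 25) = 13 - 251852/(-24) = 13 - 1/24*(-251852) = 13 + 62963/6 = 63041/6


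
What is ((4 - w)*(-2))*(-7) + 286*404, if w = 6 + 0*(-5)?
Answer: 115516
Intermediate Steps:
w = 6 (w = 6 + 0 = 6)
((4 - w)*(-2))*(-7) + 286*404 = ((4 - 1*6)*(-2))*(-7) + 286*404 = ((4 - 6)*(-2))*(-7) + 115544 = -2*(-2)*(-7) + 115544 = 4*(-7) + 115544 = -28 + 115544 = 115516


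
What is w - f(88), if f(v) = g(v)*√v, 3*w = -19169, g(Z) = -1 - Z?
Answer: -19169/3 + 178*√22 ≈ -5554.8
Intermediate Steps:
w = -19169/3 (w = (⅓)*(-19169) = -19169/3 ≈ -6389.7)
f(v) = √v*(-1 - v) (f(v) = (-1 - v)*√v = √v*(-1 - v))
w - f(88) = -19169/3 - √88*(-1 - 1*88) = -19169/3 - 2*√22*(-1 - 88) = -19169/3 - 2*√22*(-89) = -19169/3 - (-178)*√22 = -19169/3 + 178*√22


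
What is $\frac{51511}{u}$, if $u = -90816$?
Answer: $- \frac{51511}{90816} \approx -0.5672$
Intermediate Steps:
$\frac{51511}{u} = \frac{51511}{-90816} = 51511 \left(- \frac{1}{90816}\right) = - \frac{51511}{90816}$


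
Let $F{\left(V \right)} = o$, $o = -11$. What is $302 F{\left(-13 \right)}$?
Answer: $-3322$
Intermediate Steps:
$F{\left(V \right)} = -11$
$302 F{\left(-13 \right)} = 302 \left(-11\right) = -3322$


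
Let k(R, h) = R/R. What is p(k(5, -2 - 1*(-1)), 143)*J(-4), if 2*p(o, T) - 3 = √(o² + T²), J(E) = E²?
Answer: 24 + 40*√818 ≈ 1168.0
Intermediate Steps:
k(R, h) = 1
p(o, T) = 3/2 + √(T² + o²)/2 (p(o, T) = 3/2 + √(o² + T²)/2 = 3/2 + √(T² + o²)/2)
p(k(5, -2 - 1*(-1)), 143)*J(-4) = (3/2 + √(143² + 1²)/2)*(-4)² = (3/2 + √(20449 + 1)/2)*16 = (3/2 + √20450/2)*16 = (3/2 + (5*√818)/2)*16 = (3/2 + 5*√818/2)*16 = 24 + 40*√818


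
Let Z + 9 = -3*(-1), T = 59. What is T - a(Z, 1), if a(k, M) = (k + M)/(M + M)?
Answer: 123/2 ≈ 61.500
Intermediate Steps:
Z = -6 (Z = -9 - 3*(-1) = -9 + 3 = -6)
a(k, M) = (M + k)/(2*M) (a(k, M) = (M + k)/((2*M)) = (M + k)*(1/(2*M)) = (M + k)/(2*M))
T - a(Z, 1) = 59 - (1 - 6)/(2*1) = 59 - (-5)/2 = 59 - 1*(-5/2) = 59 + 5/2 = 123/2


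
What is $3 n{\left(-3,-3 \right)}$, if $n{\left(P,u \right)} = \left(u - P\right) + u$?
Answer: $-9$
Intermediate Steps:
$n{\left(P,u \right)} = - P + 2 u$
$3 n{\left(-3,-3 \right)} = 3 \left(\left(-1\right) \left(-3\right) + 2 \left(-3\right)\right) = 3 \left(3 - 6\right) = 3 \left(-3\right) = -9$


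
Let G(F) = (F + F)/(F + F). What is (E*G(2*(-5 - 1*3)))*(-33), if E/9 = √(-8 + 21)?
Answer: -297*√13 ≈ -1070.8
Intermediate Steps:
E = 9*√13 (E = 9*√(-8 + 21) = 9*√13 ≈ 32.450)
G(F) = 1 (G(F) = (2*F)/((2*F)) = (2*F)*(1/(2*F)) = 1)
(E*G(2*(-5 - 1*3)))*(-33) = ((9*√13)*1)*(-33) = (9*√13)*(-33) = -297*√13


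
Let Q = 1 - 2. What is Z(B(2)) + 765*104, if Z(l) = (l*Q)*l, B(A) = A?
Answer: 79556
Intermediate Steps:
Q = -1
Z(l) = -l² (Z(l) = (l*(-1))*l = (-l)*l = -l²)
Z(B(2)) + 765*104 = -1*2² + 765*104 = -1*4 + 79560 = -4 + 79560 = 79556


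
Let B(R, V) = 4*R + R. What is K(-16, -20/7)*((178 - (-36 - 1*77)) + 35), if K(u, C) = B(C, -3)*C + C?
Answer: 606360/49 ≈ 12375.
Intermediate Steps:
B(R, V) = 5*R
K(u, C) = C + 5*C² (K(u, C) = (5*C)*C + C = 5*C² + C = C + 5*C²)
K(-16, -20/7)*((178 - (-36 - 1*77)) + 35) = ((-20/7)*(1 + 5*(-20/7)))*((178 - (-36 - 1*77)) + 35) = ((-20*⅐)*(1 + 5*(-20*⅐)))*((178 - (-36 - 77)) + 35) = (-20*(1 + 5*(-20/7))/7)*((178 - 1*(-113)) + 35) = (-20*(1 - 100/7)/7)*((178 + 113) + 35) = (-20/7*(-93/7))*(291 + 35) = (1860/49)*326 = 606360/49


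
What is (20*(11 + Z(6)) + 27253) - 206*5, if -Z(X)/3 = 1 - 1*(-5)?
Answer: 26083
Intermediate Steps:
Z(X) = -18 (Z(X) = -3*(1 - 1*(-5)) = -3*(1 + 5) = -3*6 = -18)
(20*(11 + Z(6)) + 27253) - 206*5 = (20*(11 - 18) + 27253) - 206*5 = (20*(-7) + 27253) - 1030 = (-140 + 27253) - 1030 = 27113 - 1030 = 26083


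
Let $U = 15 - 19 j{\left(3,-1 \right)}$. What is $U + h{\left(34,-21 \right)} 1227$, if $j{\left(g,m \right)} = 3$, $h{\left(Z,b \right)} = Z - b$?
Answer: $67443$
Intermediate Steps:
$U = -42$ ($U = 15 - 57 = -42$)
$U + h{\left(34,-21 \right)} 1227 = -42 + \left(34 - -21\right) 1227 = -42 + \left(34 + 21\right) 1227 = -42 + 55 \cdot 1227 = -42 + 67485 = 67443$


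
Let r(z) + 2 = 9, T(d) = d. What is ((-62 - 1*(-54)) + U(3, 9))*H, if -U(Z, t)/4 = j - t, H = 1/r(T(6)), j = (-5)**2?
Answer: -72/7 ≈ -10.286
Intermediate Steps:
r(z) = 7 (r(z) = -2 + 9 = 7)
j = 25
H = 1/7 ≈ 0.14286
U(Z, t) = -100 + 4*t (U(Z, t) = -4*(25 - t) = -100 + 4*t)
((-62 - 1*(-54)) + U(3, 9))*H = ((-62 - 1*(-54)) + (-100 + 4*9))*(1/7) = ((-62 + 54) + (-100 + 36))*(1/7) = (-8 - 64)*(1/7) = -72*1/7 = -72/7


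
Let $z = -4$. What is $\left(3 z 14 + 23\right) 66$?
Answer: $-9570$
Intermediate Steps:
$\left(3 z 14 + 23\right) 66 = \left(3 \left(-4\right) 14 + 23\right) 66 = \left(\left(-12\right) 14 + 23\right) 66 = \left(-168 + 23\right) 66 = \left(-145\right) 66 = -9570$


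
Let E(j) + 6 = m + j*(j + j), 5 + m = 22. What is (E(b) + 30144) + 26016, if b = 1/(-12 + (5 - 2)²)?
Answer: 505541/9 ≈ 56171.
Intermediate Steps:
m = 17 (m = -5 + 22 = 17)
b = -⅓ (b = 1/(-12 + 3²) = 1/(-12 + 9) = 1/(-3) = -⅓ ≈ -0.33333)
E(j) = 11 + 2*j² (E(j) = -6 + (17 + j*(j + j)) = -6 + (17 + j*(2*j)) = -6 + (17 + 2*j²) = 11 + 2*j²)
(E(b) + 30144) + 26016 = ((11 + 2*(-⅓)²) + 30144) + 26016 = ((11 + 2*(⅑)) + 30144) + 26016 = ((11 + 2/9) + 30144) + 26016 = (101/9 + 30144) + 26016 = 271397/9 + 26016 = 505541/9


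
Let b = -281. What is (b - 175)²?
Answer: 207936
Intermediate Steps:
(b - 175)² = (-281 - 175)² = (-456)² = 207936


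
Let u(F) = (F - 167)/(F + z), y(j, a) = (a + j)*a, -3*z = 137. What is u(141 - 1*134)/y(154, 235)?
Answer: 24/530207 ≈ 4.5265e-5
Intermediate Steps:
z = -137/3 (z = -⅓*137 = -137/3 ≈ -45.667)
y(j, a) = a*(a + j)
u(F) = (-167 + F)/(-137/3 + F) (u(F) = (F - 167)/(F - 137/3) = (-167 + F)/(-137/3 + F))
u(141 - 1*134)/y(154, 235) = (3*(-167 + (141 - 1*134))/(-137 + 3*(141 - 1*134)))/((235*(235 + 154))) = (3*(-167 + (141 - 134))/(-137 + 3*(141 - 134)))/((235*389)) = (3*(-167 + 7)/(-137 + 3*7))/91415 = (3*(-160)/(-137 + 21))*(1/91415) = (3*(-160)/(-116))*(1/91415) = (3*(-1/116)*(-160))*(1/91415) = (120/29)*(1/91415) = 24/530207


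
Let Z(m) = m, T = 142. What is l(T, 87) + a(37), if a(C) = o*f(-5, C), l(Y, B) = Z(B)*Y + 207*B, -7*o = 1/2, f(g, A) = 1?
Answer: 425081/14 ≈ 30363.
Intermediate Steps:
o = -1/14 (o = -⅐/2 = -⅐*½ = -1/14 ≈ -0.071429)
l(Y, B) = 207*B + B*Y (l(Y, B) = B*Y + 207*B = 207*B + B*Y)
a(C) = -1/14 (a(C) = -1/14*1 = -1/14)
l(T, 87) + a(37) = 87*(207 + 142) - 1/14 = 87*349 - 1/14 = 30363 - 1/14 = 425081/14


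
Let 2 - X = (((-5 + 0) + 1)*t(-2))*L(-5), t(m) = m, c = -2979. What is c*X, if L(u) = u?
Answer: -125118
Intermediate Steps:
X = 42 (X = 2 - ((-5 + 0) + 1)*(-2)*(-5) = 2 - (-5 + 1)*(-2)*(-5) = 2 - (-4*(-2))*(-5) = 2 - 8*(-5) = 2 - 1*(-40) = 2 + 40 = 42)
c*X = -2979*42 = -125118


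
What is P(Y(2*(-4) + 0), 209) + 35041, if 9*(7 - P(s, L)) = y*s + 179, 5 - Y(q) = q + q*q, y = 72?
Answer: 318925/9 ≈ 35436.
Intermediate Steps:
Y(q) = 5 - q - q**2 (Y(q) = 5 - (q + q*q) = 5 - (q + q**2) = 5 + (-q - q**2) = 5 - q - q**2)
P(s, L) = -116/9 - 8*s (P(s, L) = 7 - (72*s + 179)/9 = 7 - (179 + 72*s)/9 = 7 + (-179/9 - 8*s) = -116/9 - 8*s)
P(Y(2*(-4) + 0), 209) + 35041 = (-116/9 - 8*(5 - (2*(-4) + 0) - (2*(-4) + 0)**2)) + 35041 = (-116/9 - 8*(5 - (-8 + 0) - (-8 + 0)**2)) + 35041 = (-116/9 - 8*(5 - 1*(-8) - 1*(-8)**2)) + 35041 = (-116/9 - 8*(5 + 8 - 1*64)) + 35041 = (-116/9 - 8*(5 + 8 - 64)) + 35041 = (-116/9 - 8*(-51)) + 35041 = (-116/9 + 408) + 35041 = 3556/9 + 35041 = 318925/9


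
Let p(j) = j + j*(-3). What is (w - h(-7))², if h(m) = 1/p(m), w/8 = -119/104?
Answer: 2819041/33124 ≈ 85.106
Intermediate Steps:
w = -119/13 (w = 8*(-119/104) = -119/13 ≈ -9.1538)
p(j) = -2*j (p(j) = j - 3*j = -2*j)
h(m) = -1/(2*m) (h(m) = 1/(-2*m) = -1/(2*m))
(w - h(-7))² = (-119/13 - (-1)/(2*(-7)))² = (-119/13 - (-1)*(-1)/(2*7))² = (-119/13 - 1*1/14)² = (-119/13 - 1/14)² = (-1679/182)² = 2819041/33124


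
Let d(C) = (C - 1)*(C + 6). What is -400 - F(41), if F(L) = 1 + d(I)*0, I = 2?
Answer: -401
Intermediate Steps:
d(C) = (-1 + C)*(6 + C)
F(L) = 1 (F(L) = 1 + (-6 + 2² + 5*2)*0 = 1 + (-6 + 4 + 10)*0 = 1 + 8*0 = 1 + 0 = 1)
-400 - F(41) = -400 - 1*1 = -400 - 1 = -401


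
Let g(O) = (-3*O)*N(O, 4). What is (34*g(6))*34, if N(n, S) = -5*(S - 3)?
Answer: 104040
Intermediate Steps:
N(n, S) = 15 - 5*S (N(n, S) = -5*(-3 + S) = 15 - 5*S)
g(O) = 15*O (g(O) = (-3*O)*(15 - 5*4) = (-3*O)*(15 - 20) = -3*O*(-5) = 15*O)
(34*g(6))*34 = (34*(15*6))*34 = (34*90)*34 = 3060*34 = 104040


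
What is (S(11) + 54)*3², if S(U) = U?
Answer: 585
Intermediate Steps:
(S(11) + 54)*3² = (11 + 54)*3² = 65*9 = 585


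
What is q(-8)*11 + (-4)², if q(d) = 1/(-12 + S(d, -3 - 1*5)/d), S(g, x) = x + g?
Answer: 149/10 ≈ 14.900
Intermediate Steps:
S(g, x) = g + x
q(d) = 1/(-12 + (-8 + d)/d) (q(d) = 1/(-12 + (d + (-3 - 1*5))/d) = 1/(-12 + (d + (-3 - 5))/d) = 1/(-12 + (d - 8)/d) = 1/(-12 + (-8 + d)/d))
q(-8)*11 + (-4)² = -1*(-8)/(8 + 11*(-8))*11 + (-4)² = -1*(-8)/(8 - 88)*11 + 16 = -1*(-8)/(-80)*11 + 16 = -1*(-8)*(-1/80)*11 + 16 = -⅒*11 + 16 = -11/10 + 16 = 149/10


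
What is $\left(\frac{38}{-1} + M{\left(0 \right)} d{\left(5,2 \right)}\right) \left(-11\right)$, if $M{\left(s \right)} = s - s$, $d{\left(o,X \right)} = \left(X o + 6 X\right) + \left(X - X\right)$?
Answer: $418$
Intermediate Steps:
$d{\left(o,X \right)} = 6 X + X o$ ($d{\left(o,X \right)} = \left(6 X + X o\right) + 0 = 6 X + X o$)
$M{\left(s \right)} = 0$
$\left(\frac{38}{-1} + M{\left(0 \right)} d{\left(5,2 \right)}\right) \left(-11\right) = \left(\frac{38}{-1} + 0 \cdot 2 \left(6 + 5\right)\right) \left(-11\right) = \left(38 \left(-1\right) + 0 \cdot 2 \cdot 11\right) \left(-11\right) = \left(-38 + 0 \cdot 22\right) \left(-11\right) = \left(-38 + 0\right) \left(-11\right) = \left(-38\right) \left(-11\right) = 418$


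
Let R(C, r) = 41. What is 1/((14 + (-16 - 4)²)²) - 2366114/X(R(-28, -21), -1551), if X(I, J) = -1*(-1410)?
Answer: -67590412289/40278060 ≈ -1678.1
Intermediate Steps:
X(I, J) = 1410
1/((14 + (-16 - 4)²)²) - 2366114/X(R(-28, -21), -1551) = 1/((14 + (-16 - 4)²)²) - 2366114/1410 = 1/((14 + (-20)²)²) - 2366114/1410 = 1/((14 + 400)²) - 1*1183057/705 = 1/(414²) - 1183057/705 = 1/171396 - 1183057/705 = -67590412289/40278060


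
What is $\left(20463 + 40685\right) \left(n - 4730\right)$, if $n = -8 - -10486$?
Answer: $351478704$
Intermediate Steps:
$n = 10478$ ($n = -8 + 10486 = 10478$)
$\left(20463 + 40685\right) \left(n - 4730\right) = \left(20463 + 40685\right) \left(10478 - 4730\right) = 61148 \cdot 5748 = 351478704$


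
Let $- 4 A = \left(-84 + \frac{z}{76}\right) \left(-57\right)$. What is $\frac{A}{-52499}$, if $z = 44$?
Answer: $\frac{4755}{209996} \approx 0.022643$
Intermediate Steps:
$A = - \frac{4755}{4}$ ($A = - \frac{\left(-84 + \frac{44}{76}\right) \left(-57\right)}{4} = - \frac{\left(-84 + 44 \cdot \frac{1}{76}\right) \left(-57\right)}{4} = - \frac{\left(-84 + \frac{11}{19}\right) \left(-57\right)}{4} = - \frac{\left(- \frac{1585}{19}\right) \left(-57\right)}{4} = \left(- \frac{1}{4}\right) 4755 = - \frac{4755}{4} \approx -1188.8$)
$\frac{A}{-52499} = - \frac{4755}{4 \left(-52499\right)} = \left(- \frac{4755}{4}\right) \left(- \frac{1}{52499}\right) = \frac{4755}{209996}$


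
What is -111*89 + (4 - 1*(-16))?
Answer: -9859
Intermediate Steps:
-111*89 + (4 - 1*(-16)) = -9879 + (4 + 16) = -9879 + 20 = -9859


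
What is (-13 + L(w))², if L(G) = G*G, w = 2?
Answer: 81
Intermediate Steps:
L(G) = G²
(-13 + L(w))² = (-13 + 2²)² = (-13 + 4)² = (-9)² = 81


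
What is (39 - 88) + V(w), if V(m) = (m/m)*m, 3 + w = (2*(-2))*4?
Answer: -68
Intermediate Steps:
w = -19 (w = -3 + (2*(-2))*4 = -3 - 4*4 = -3 - 16 = -19)
V(m) = m (V(m) = 1*m = m)
(39 - 88) + V(w) = (39 - 88) - 19 = -49 - 19 = -68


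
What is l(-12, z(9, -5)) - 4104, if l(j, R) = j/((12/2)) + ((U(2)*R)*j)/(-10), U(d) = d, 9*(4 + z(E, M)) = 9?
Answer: -20566/5 ≈ -4113.2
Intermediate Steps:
z(E, M) = -3 (z(E, M) = -4 + (1/9)*9 = -4 + 1 = -3)
l(j, R) = j/6 - R*j/5 (l(j, R) = j/((12/2)) + ((2*R)*j)/(-10) = j/((12*(1/2))) + (2*R*j)*(-1/10) = j/6 - R*j/5)
l(-12, z(9, -5)) - 4104 = (1/30)*(-12)*(5 - 6*(-3)) - 4104 = (1/30)*(-12)*(5 + 18) - 4104 = (1/30)*(-12)*23 - 4104 = -46/5 - 4104 = -20566/5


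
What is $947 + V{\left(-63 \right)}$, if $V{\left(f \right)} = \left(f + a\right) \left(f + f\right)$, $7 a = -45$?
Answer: $9695$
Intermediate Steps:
$a = - \frac{45}{7}$ ($a = \frac{1}{7} \left(-45\right) = - \frac{45}{7} \approx -6.4286$)
$V{\left(f \right)} = 2 f \left(- \frac{45}{7} + f\right)$ ($V{\left(f \right)} = \left(f - \frac{45}{7}\right) \left(f + f\right) = \left(- \frac{45}{7} + f\right) 2 f = 2 f \left(- \frac{45}{7} + f\right)$)
$947 + V{\left(-63 \right)} = 947 + \frac{2}{7} \left(-63\right) \left(-45 + 7 \left(-63\right)\right) = 947 + \frac{2}{7} \left(-63\right) \left(-45 - 441\right) = 947 + \frac{2}{7} \left(-63\right) \left(-486\right) = 947 + 8748 = 9695$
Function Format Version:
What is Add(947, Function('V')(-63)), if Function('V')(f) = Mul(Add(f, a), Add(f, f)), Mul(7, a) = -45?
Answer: 9695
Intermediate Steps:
a = Rational(-45, 7) (a = Mul(Rational(1, 7), -45) = Rational(-45, 7) ≈ -6.4286)
Function('V')(f) = Mul(2, f, Add(Rational(-45, 7), f)) (Function('V')(f) = Mul(Add(f, Rational(-45, 7)), Add(f, f)) = Mul(Add(Rational(-45, 7), f), Mul(2, f)) = Mul(2, f, Add(Rational(-45, 7), f)))
Add(947, Function('V')(-63)) = Add(947, Mul(Rational(2, 7), -63, Add(-45, Mul(7, -63)))) = Add(947, Mul(Rational(2, 7), -63, Add(-45, -441))) = Add(947, Mul(Rational(2, 7), -63, -486)) = Add(947, 8748) = 9695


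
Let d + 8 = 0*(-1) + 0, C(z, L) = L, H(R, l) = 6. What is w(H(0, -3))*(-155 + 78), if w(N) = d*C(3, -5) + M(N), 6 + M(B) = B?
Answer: -3080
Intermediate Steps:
M(B) = -6 + B
d = -8 (d = -8 + (0*(-1) + 0) = -8 + (0 + 0) = -8 + 0 = -8)
w(N) = 34 + N (w(N) = -8*(-5) + (-6 + N) = 40 + (-6 + N) = 34 + N)
w(H(0, -3))*(-155 + 78) = (34 + 6)*(-155 + 78) = 40*(-77) = -3080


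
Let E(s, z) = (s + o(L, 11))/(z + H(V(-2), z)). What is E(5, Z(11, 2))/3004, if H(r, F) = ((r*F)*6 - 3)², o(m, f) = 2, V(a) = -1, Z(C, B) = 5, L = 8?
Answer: 7/3286376 ≈ 2.1300e-6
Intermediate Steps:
H(r, F) = (-3 + 6*F*r)² (H(r, F) = ((F*r)*6 - 3)² = (6*F*r - 3)² = (-3 + 6*F*r)²)
E(s, z) = (2 + s)/(z + 9*(-1 - 2*z)²) (E(s, z) = (s + 2)/(z + 9*(-1 + 2*z*(-1))²) = (2 + s)/(z + 9*(-1 - 2*z)²))
E(5, Z(11, 2))/3004 = ((2 + 5)/(9 + 36*5² + 37*5))/3004 = (7/(9 + 36*25 + 185))*(1/3004) = (7/(9 + 900 + 185))*(1/3004) = (7/1094)*(1/3004) = 7/3286376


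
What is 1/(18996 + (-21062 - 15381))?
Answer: -1/17447 ≈ -5.7316e-5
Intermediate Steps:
1/(18996 + (-21062 - 15381)) = 1/(18996 - 36443) = 1/(-17447) = -1/17447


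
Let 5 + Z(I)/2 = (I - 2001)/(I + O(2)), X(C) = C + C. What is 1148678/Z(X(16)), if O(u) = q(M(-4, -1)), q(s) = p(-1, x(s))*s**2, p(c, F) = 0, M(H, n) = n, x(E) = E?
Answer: -18378848/2129 ≈ -8632.6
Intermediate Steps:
X(C) = 2*C
q(s) = 0 (q(s) = 0*s**2 = 0)
O(u) = 0
Z(I) = -10 + 2*(-2001 + I)/I (Z(I) = -10 + 2*((I - 2001)/(I + 0)) = -10 + 2*((-2001 + I)/I) = -10 + 2*(-2001 + I)/I)
1148678/Z(X(16)) = 1148678/(-8 - 4002/(2*16)) = 1148678/(-8 - 4002/32) = 1148678/(-8 - 4002*1/32) = 1148678/(-8 - 2001/16) = 1148678/(-2129/16) = 1148678*(-16/2129) = -18378848/2129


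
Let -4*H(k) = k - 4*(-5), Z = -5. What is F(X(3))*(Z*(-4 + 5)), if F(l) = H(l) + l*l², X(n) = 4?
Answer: -290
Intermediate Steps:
H(k) = -5 - k/4 (H(k) = -(k - 4*(-5))/4 = -(k + 20)/4 = -(20 + k)/4 = -5 - k/4)
F(l) = -5 + l³ - l/4 (F(l) = (-5 - l/4) + l*l² = (-5 - l/4) + l³ = -5 + l³ - l/4)
F(X(3))*(Z*(-4 + 5)) = (-5 + 4³ - ¼*4)*(-5*(-4 + 5)) = (-5 + 64 - 1)*(-5*1) = 58*(-5) = -290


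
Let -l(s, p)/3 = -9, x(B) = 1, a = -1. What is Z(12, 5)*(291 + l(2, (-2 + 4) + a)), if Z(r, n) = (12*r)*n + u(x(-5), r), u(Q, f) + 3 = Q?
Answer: 228324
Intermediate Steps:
u(Q, f) = -3 + Q
l(s, p) = 27 (l(s, p) = -3*(-9) = 27)
Z(r, n) = -2 + 12*n*r (Z(r, n) = (12*r)*n + (-3 + 1) = 12*n*r - 2 = -2 + 12*n*r)
Z(12, 5)*(291 + l(2, (-2 + 4) + a)) = (-2 + 12*5*12)*(291 + 27) = (-2 + 720)*318 = 718*318 = 228324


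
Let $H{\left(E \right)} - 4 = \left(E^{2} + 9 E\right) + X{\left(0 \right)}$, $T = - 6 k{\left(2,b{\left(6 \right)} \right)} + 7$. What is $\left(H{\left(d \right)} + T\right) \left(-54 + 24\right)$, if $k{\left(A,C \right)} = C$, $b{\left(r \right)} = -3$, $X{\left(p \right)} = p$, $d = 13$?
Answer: $-9450$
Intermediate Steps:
$T = 25$ ($T = \left(-6\right) \left(-3\right) + 7 = 18 + 7 = 25$)
$H{\left(E \right)} = 4 + E^{2} + 9 E$ ($H{\left(E \right)} = 4 + \left(\left(E^{2} + 9 E\right) + 0\right) = 4 + \left(E^{2} + 9 E\right) = 4 + E^{2} + 9 E$)
$\left(H{\left(d \right)} + T\right) \left(-54 + 24\right) = \left(\left(4 + 13^{2} + 9 \cdot 13\right) + 25\right) \left(-54 + 24\right) = \left(\left(4 + 169 + 117\right) + 25\right) \left(-30\right) = \left(290 + 25\right) \left(-30\right) = 315 \left(-30\right) = -9450$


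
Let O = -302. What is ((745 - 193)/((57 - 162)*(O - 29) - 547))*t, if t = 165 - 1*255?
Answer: -3105/2138 ≈ -1.4523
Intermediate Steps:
t = -90 (t = 165 - 255 = -90)
((745 - 193)/((57 - 162)*(O - 29) - 547))*t = ((745 - 193)/((57 - 162)*(-302 - 29) - 547))*(-90) = (552/(-105*(-331) - 547))*(-90) = (552/(34755 - 547))*(-90) = (552/34208)*(-90) = (552*(1/34208))*(-90) = (69/4276)*(-90) = -3105/2138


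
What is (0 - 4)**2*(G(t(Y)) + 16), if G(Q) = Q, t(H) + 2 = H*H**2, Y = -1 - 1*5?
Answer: -3232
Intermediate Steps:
Y = -6 (Y = -1 - 5 = -6)
t(H) = -2 + H**3 (t(H) = -2 + H*H**2 = -2 + H**3)
(0 - 4)**2*(G(t(Y)) + 16) = (0 - 4)**2*((-2 + (-6)**3) + 16) = (-4)**2*((-2 - 216) + 16) = 16*(-218 + 16) = 16*(-202) = -3232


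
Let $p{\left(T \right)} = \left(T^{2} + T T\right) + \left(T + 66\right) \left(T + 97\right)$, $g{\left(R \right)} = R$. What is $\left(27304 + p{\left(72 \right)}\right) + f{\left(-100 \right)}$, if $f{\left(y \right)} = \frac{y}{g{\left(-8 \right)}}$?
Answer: $\frac{122013}{2} \approx 61007.0$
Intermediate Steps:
$f{\left(y \right)} = - \frac{y}{8}$ ($f{\left(y \right)} = \frac{y}{-8} = y \left(- \frac{1}{8}\right) = - \frac{y}{8}$)
$p{\left(T \right)} = 2 T^{2} + \left(66 + T\right) \left(97 + T\right)$ ($p{\left(T \right)} = \left(T^{2} + T^{2}\right) + \left(66 + T\right) \left(97 + T\right) = 2 T^{2} + \left(66 + T\right) \left(97 + T\right)$)
$\left(27304 + p{\left(72 \right)}\right) + f{\left(-100 \right)} = \left(27304 + \left(6402 + 3 \cdot 72^{2} + 163 \cdot 72\right)\right) - - \frac{25}{2} = \left(27304 + \left(6402 + 3 \cdot 5184 + 11736\right)\right) + \frac{25}{2} = \left(27304 + \left(6402 + 15552 + 11736\right)\right) + \frac{25}{2} = \left(27304 + 33690\right) + \frac{25}{2} = 60994 + \frac{25}{2} = \frac{122013}{2}$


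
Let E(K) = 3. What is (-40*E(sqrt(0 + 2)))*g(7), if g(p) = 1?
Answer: -120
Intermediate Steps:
(-40*E(sqrt(0 + 2)))*g(7) = -40*3*1 = -120*1 = -120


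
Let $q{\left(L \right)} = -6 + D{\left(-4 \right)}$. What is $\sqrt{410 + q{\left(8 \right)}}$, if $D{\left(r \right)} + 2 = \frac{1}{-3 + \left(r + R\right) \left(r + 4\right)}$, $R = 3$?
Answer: $\frac{\sqrt{3615}}{3} \approx 20.042$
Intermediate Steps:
$D{\left(r \right)} = -2 + \frac{1}{-3 + \left(3 + r\right) \left(4 + r\right)}$ ($D{\left(r \right)} = -2 + \frac{1}{-3 + \left(r + 3\right) \left(r + 4\right)} = -2 + \frac{1}{-3 + \left(3 + r\right) \left(4 + r\right)}$)
$q{\left(L \right)} = - \frac{25}{3}$ ($q{\left(L \right)} = -6 + \frac{-17 - -56 - 2 \left(-4\right)^{2}}{9 + \left(-4\right)^{2} + 7 \left(-4\right)} = -6 + \frac{-17 + 56 - 32}{9 + 16 - 28} = -6 + \frac{-17 + 56 - 32}{-3} = -6 - \frac{7}{3} = - \frac{25}{3}$)
$\sqrt{410 + q{\left(8 \right)}} = \sqrt{410 - \frac{25}{3}} = \sqrt{\frac{1205}{3}} = \frac{\sqrt{3615}}{3}$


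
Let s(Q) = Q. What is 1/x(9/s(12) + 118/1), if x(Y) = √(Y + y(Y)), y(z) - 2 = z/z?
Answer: 2*√487/487 ≈ 0.090629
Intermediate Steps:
y(z) = 3 (y(z) = 2 + z/z = 2 + 1 = 3)
x(Y) = √(3 + Y) (x(Y) = √(Y + 3) = √(3 + Y))
1/x(9/s(12) + 118/1) = 1/(√(3 + (9/12 + 118/1))) = 1/(√(3 + (9*(1/12) + 118*1))) = 1/(√(3 + (¾ + 118))) = 1/(√(3 + 475/4)) = 1/(√(487/4)) = 1/(√487/2) = 2*√487/487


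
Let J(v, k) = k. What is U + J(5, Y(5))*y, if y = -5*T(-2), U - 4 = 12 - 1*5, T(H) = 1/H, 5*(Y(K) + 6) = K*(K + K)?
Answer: 21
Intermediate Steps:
Y(K) = -6 + 2*K²/5 (Y(K) = -6 + (K*(K + K))/5 = -6 + (K*(2*K))/5 = -6 + (2*K²)/5 = -6 + 2*K²/5)
U = 11 (U = 4 + (12 - 1*5) = 4 + (12 - 5) = 4 + 7 = 11)
y = 5/2 (y = -5/(-2) = -5*(-½) = 5/2 ≈ 2.5000)
U + J(5, Y(5))*y = 11 + (-6 + (⅖)*5²)*(5/2) = 11 + (-6 + (⅖)*25)*(5/2) = 11 + (-6 + 10)*(5/2) = 11 + 4*(5/2) = 11 + 10 = 21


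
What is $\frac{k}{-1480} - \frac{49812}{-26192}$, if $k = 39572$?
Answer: $- \frac{30085877}{1211380} \approx -24.836$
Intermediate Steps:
$\frac{k}{-1480} - \frac{49812}{-26192} = \frac{39572}{-1480} - \frac{49812}{-26192} = 39572 \left(- \frac{1}{1480}\right) - - \frac{12453}{6548} = - \frac{9893}{370} + \frac{12453}{6548} = - \frac{30085877}{1211380}$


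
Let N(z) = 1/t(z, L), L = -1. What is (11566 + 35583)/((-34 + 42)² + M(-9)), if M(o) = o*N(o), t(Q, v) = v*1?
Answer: 47149/73 ≈ 645.88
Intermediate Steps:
t(Q, v) = v
N(z) = -1 (N(z) = 1/(-1) = -1)
M(o) = -o (M(o) = o*(-1) = -o)
(11566 + 35583)/((-34 + 42)² + M(-9)) = (11566 + 35583)/((-34 + 42)² - 1*(-9)) = 47149/(8² + 9) = 47149/(64 + 9) = 47149/73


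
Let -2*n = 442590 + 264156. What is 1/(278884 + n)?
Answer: -1/74489 ≈ -1.3425e-5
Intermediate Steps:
n = -353373 (n = -(442590 + 264156)/2 = -½*706746 = -353373)
1/(278884 + n) = 1/(278884 - 353373) = 1/(-74489) = -1/74489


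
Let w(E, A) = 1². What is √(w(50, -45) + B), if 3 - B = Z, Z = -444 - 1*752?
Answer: 20*√3 ≈ 34.641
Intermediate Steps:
w(E, A) = 1
Z = -1196 (Z = -444 - 752 = -1196)
B = 1199 (B = 3 - 1*(-1196) = 3 + 1196 = 1199)
√(w(50, -45) + B) = √(1 + 1199) = √1200 = 20*√3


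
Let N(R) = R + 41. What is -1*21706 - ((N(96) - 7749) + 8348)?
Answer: -22442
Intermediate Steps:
N(R) = 41 + R
-1*21706 - ((N(96) - 7749) + 8348) = -1*21706 - (((41 + 96) - 7749) + 8348) = -21706 - ((137 - 7749) + 8348) = -21706 - (-7612 + 8348) = -21706 - 1*736 = -21706 - 736 = -22442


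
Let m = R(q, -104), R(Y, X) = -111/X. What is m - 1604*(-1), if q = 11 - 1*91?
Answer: 166927/104 ≈ 1605.1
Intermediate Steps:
q = -80 (q = 11 - 91 = -80)
m = 111/104 (m = -111/(-104) = -111*(-1/104) = 111/104 ≈ 1.0673)
m - 1604*(-1) = 111/104 - 1604*(-1) = 111/104 - 1*(-1604) = 111/104 + 1604 = 166927/104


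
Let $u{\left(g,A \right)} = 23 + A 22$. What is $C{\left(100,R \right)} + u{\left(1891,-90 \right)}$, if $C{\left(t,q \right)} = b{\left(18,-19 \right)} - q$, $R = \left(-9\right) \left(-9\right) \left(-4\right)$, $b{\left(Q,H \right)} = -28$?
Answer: $-1661$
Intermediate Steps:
$u{\left(g,A \right)} = 23 + 22 A$
$R = -324$ ($R = 81 \left(-4\right) = -324$)
$C{\left(t,q \right)} = -28 - q$
$C{\left(100,R \right)} + u{\left(1891,-90 \right)} = \left(-28 - -324\right) + \left(23 + 22 \left(-90\right)\right) = \left(-28 + 324\right) + \left(23 - 1980\right) = 296 - 1957 = -1661$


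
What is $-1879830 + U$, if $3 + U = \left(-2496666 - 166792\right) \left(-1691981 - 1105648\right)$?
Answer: $7451365461249$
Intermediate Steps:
$U = 7451367341079$ ($U = -3 + \left(-2496666 - 166792\right) \left(-1691981 - 1105648\right) = -3 - -7451367341082 = -3 + 7451367341082 = 7451367341079$)
$-1879830 + U = -1879830 + 7451367341079 = 7451365461249$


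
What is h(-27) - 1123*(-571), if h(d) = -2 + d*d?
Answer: 641960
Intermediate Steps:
h(d) = -2 + d²
h(-27) - 1123*(-571) = (-2 + (-27)²) - 1123*(-571) = (-2 + 729) + 641233 = 727 + 641233 = 641960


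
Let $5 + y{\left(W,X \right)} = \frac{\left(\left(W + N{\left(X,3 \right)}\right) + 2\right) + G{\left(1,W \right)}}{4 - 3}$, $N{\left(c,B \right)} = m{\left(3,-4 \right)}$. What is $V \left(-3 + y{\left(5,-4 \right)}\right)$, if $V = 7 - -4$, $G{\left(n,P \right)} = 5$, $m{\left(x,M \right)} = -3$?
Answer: $11$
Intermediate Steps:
$N{\left(c,B \right)} = -3$
$V = 11$ ($V = 7 + 4 = 11$)
$y{\left(W,X \right)} = -1 + W$ ($y{\left(W,X \right)} = -5 + \frac{\left(\left(W - 3\right) + 2\right) + 5}{4 - 3} = -5 + \frac{\left(\left(-3 + W\right) + 2\right) + 5}{1} = -5 + \left(\left(-1 + W\right) + 5\right) 1 = -5 + \left(4 + W\right) 1 = -5 + \left(4 + W\right) = -1 + W$)
$V \left(-3 + y{\left(5,-4 \right)}\right) = 11 \left(-3 + \left(-1 + 5\right)\right) = 11 \left(-3 + 4\right) = 11 \cdot 1 = 11$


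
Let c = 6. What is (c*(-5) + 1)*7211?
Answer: -209119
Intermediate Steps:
(c*(-5) + 1)*7211 = (6*(-5) + 1)*7211 = (-30 + 1)*7211 = -29*7211 = -209119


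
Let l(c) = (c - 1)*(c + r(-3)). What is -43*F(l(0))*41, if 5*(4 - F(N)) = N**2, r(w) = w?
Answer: -19393/5 ≈ -3878.6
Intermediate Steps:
l(c) = (-1 + c)*(-3 + c) (l(c) = (c - 1)*(c - 3) = (-1 + c)*(-3 + c))
F(N) = 4 - N**2/5
-43*F(l(0))*41 = -43*(4 - (3 + 0**2 - 4*0)**2/5)*41 = -43*(4 - (3 + 0 + 0)**2/5)*41 = -43*(4 - 1/5*3**2)*41 = -43*(4 - 1/5*9)*41 = -43*(4 - 9/5)*41 = -43*11/5*41 = -473/5*41 = -19393/5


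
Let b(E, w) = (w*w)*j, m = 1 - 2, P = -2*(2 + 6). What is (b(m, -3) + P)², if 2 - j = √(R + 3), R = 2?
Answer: 409 - 36*√5 ≈ 328.50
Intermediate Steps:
j = 2 - √5 (j = 2 - √(2 + 3) = 2 - √5 ≈ -0.23607)
P = -16 (P = -2*8 = -16)
m = -1
b(E, w) = w²*(2 - √5) (b(E, w) = (w*w)*(2 - √5) = w²*(2 - √5))
(b(m, -3) + P)² = ((-3)²*(2 - √5) - 16)² = (9*(2 - √5) - 16)² = ((18 - 9*√5) - 16)² = (2 - 9*√5)²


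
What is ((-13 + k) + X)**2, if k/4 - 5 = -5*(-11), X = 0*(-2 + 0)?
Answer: 51529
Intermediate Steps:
X = 0 (X = 0*(-2) = 0)
k = 240 (k = 20 + 4*(-5*(-11)) = 20 + 4*55 = 20 + 220 = 240)
((-13 + k) + X)**2 = ((-13 + 240) + 0)**2 = (227 + 0)**2 = 227**2 = 51529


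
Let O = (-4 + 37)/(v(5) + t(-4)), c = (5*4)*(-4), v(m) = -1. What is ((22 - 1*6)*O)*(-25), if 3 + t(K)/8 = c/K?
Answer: -880/9 ≈ -97.778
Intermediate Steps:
c = -80 (c = 20*(-4) = -80)
t(K) = -24 - 640/K (t(K) = -24 + 8*(-80/K) = -24 - 640/K)
O = 11/45 (O = (-4 + 37)/(-1 + (-24 - 640/(-4))) = 33/(-1 + (-24 - 640*(-¼))) = 33/(-1 + (-24 + 160)) = 33/(-1 + 136) = 33/135 = 33*(1/135) = 11/45 ≈ 0.24444)
((22 - 1*6)*O)*(-25) = ((22 - 1*6)*(11/45))*(-25) = ((22 - 6)*(11/45))*(-25) = (16*(11/45))*(-25) = (176/45)*(-25) = -880/9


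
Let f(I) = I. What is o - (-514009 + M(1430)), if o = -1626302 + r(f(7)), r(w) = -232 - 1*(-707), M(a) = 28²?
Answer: -1112602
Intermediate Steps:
M(a) = 784
r(w) = 475 (r(w) = -232 + 707 = 475)
o = -1625827 (o = -1626302 + 475 = -1625827)
o - (-514009 + M(1430)) = -1625827 - (-514009 + 784) = -1625827 - 1*(-513225) = -1625827 + 513225 = -1112602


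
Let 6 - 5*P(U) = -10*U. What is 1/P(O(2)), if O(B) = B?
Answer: 5/26 ≈ 0.19231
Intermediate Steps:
P(U) = 6/5 + 2*U (P(U) = 6/5 - (-2)*1*U = 6/5 - (-2)*U = 6/5 + 2*U)
1/P(O(2)) = 1/(6/5 + 2*2) = 1/(6/5 + 4) = 1/(26/5) = 5/26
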